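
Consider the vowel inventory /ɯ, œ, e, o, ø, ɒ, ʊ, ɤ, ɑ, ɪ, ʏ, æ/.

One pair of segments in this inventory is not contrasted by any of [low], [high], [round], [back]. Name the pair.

œ, ø

Both /œ/ and /ø/ are [-low], [-high], [+round], [-back]. Since the list omits [tense] — which does distinguish the mid front rounded lax vowel from the mid front rounded tense vowel — this pair collapses; all other pairs remain distinct.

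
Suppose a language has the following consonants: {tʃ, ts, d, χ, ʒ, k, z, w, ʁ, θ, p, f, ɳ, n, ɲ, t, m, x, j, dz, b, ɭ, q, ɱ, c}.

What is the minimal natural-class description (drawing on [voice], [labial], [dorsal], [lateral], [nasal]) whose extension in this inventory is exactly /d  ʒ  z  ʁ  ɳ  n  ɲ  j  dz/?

/d, ʒ, z, ʁ, ɳ, n, ɲ, j, dz/ are all [+voice], [−lateral], [−labial], and no other segment in the inventory matches all three values. Dropping any one of them over-generates: [−lateral, −labial] alone would also admit /tʃ, ts, χ, k, …/; [+voice, −labial] alone would also admit /ɭ/; [+voice, −lateral] alone would also admit /w, m, b, ɱ/. No other combination of two listed features picks out exactly this set either, so fewer than three features will not do.

[+voice, −lateral, −labial]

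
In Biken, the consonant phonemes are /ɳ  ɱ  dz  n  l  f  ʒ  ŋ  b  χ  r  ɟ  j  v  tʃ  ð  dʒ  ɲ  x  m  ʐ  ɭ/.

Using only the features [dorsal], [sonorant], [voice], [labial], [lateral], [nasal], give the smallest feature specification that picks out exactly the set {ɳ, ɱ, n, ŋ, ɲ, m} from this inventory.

The target set is precisely the extension of [+nasal] in this inventory.

[+nasal]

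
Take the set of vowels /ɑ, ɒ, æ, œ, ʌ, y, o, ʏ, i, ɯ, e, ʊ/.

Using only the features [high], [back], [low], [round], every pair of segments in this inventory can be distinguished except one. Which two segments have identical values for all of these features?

y, ʏ

On the given features, /y/ and /ʏ/ have an identical profile: [+high], [-back], [-low], [+round]. No other two segments in the inventory coincide on all 4 features. (They do differ in [tense], which is not among the given features.)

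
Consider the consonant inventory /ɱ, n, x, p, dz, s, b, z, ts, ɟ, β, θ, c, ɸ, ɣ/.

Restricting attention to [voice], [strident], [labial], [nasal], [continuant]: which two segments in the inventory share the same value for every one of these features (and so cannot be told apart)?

Both /x/ and /θ/ are [−voice], [−strident], [−labial], [−nasal], [+continuant]. Since the list omits [coronal] and [dorsal] — which do distinguish the voiceless velar fricative from the voiceless dental fricative — this pair collapses; all other pairs remain distinct.

x, θ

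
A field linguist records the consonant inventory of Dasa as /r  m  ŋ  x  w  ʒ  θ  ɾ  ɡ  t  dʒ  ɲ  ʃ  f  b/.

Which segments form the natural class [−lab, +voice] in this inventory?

r, ŋ, ʒ, ɾ, ɡ, dʒ, ɲ

Eliminate segments failing any feature: /m, w, f, b/ are [+labial]; /x, θ, t, ʃ/ are [−voice]. The remaining /r, ŋ, ʒ, ɾ, ɡ, dʒ, ɲ/ satisfy [−labial], [+voice].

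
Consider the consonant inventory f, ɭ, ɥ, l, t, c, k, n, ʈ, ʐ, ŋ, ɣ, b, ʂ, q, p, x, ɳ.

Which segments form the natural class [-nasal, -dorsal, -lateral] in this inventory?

Among the inventory, the [-nasal] segments are /f, ɭ, ɥ, l, t, c, k, ʈ, ʐ, ɣ, b, ʂ, q, p, x/.
Intersecting with [-dorsal] gives /f, ɭ, l, t, ʈ, ʐ, b, ʂ, p/.
Among these, [-lateral] leaves /f, t, ʈ, ʐ, b, ʂ, p/.

f, t, ʈ, ʐ, b, ʂ, p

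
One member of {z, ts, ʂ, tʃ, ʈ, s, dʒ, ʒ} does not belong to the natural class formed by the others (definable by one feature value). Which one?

ʈ

The remaining segments after removing /ʈ/ share [+strident]; /ʈ/ (voiceless retroflex stop) is [-strident]. For every other candidate removal, the leftover set fails to share any single feature value that the removed segment lacks.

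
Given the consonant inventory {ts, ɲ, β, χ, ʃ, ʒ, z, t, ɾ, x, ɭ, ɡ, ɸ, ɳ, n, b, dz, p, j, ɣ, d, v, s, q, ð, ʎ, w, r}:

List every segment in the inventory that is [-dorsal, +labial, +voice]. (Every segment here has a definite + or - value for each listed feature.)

β, b, v

Checking each segment against [-dorsal], [+labial], [+voice]: /β/ (voiced bilabial fricative), /b/ (voiced bilabial stop), /v/ (voiced labiodental fricative) satisfy every feature; every other segment in the inventory fails at least one.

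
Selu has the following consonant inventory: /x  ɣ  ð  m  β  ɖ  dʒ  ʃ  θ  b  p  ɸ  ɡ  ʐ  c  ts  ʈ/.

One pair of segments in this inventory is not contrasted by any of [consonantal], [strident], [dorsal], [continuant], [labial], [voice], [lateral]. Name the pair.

m, b

Both /m/ and /b/ are [+consonantal], [−strident], [−dorsal], [−continuant], [+labial], [+voice], [−lateral]. Since the list omits [sonorant] and [nasal] — which do distinguish the bilabial nasal from the voiced bilabial stop — this pair collapses; all other pairs remain distinct.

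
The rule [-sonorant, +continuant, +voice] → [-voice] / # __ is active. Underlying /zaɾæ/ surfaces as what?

[saɾæ]

/z/ satisfies [-sonorant, +continuant, +voice] and sits in # __. The [-voice] counterpart of the voiced alveolar fricative is /s/. Other segments in /zaɾæ/ either fail the structural description or are not in the environment, so the surface form is [saɾæ].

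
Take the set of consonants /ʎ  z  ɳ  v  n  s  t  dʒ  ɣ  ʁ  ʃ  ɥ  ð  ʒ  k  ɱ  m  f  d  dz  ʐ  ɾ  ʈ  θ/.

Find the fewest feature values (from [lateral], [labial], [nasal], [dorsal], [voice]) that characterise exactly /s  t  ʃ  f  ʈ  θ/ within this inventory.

/s, t, ʃ, f, ʈ, θ/ are all [−voice], [−dorsal], and no other segment in the inventory matches both values. Dropping any one of them over-generates: [−dorsal] alone would also admit /z, ɳ, v, n, …/; [−voice] alone would also admit /k/. No other single listed feature picks out exactly this set either, so fewer than two features will not do.

[−voice, −dorsal]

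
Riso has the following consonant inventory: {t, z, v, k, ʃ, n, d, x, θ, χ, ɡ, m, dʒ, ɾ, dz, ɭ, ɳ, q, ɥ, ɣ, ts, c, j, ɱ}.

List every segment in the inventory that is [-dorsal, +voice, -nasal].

Eliminate segments failing any feature: /t, ʃ, θ, ts/ are [-voice]; /k, x, χ, ɡ, q, ɥ, ɣ, c, j/ are [+dorsal]; /n, m, ɳ, ɱ/ are [+nasal]. The remaining /z, v, d, dʒ, ɾ, dz, ɭ/ satisfy [-dorsal], [+voice], [-nasal].

z, v, d, dʒ, ɾ, dz, ɭ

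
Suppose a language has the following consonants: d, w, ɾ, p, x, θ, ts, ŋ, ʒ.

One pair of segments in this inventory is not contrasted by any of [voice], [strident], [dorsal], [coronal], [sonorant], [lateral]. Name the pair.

w, ŋ

On the given features, /w/ and /ŋ/ have an identical profile: [+voice], [-strident], [+dorsal], [-coronal], [+sonorant], [-lateral]. No other two segments in the inventory coincide on all 6 features. (They do differ in [nasal], [continuant], [labial] and [round], which are not among the given features.)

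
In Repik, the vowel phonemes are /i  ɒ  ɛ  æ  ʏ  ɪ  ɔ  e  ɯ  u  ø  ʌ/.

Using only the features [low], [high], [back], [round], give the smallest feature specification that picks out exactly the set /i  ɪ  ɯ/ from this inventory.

[+high, −round]

The class [+high], [−round] has exactly /i, ɪ, ɯ/ as its extension in this inventory. No smaller conjunction from the listed features achieves this: [−round] alone would also admit /ɛ, æ, e, ʌ/; [+high] alone would also admit /ʏ, u/; and checking the remaining single features turns up none with this extension.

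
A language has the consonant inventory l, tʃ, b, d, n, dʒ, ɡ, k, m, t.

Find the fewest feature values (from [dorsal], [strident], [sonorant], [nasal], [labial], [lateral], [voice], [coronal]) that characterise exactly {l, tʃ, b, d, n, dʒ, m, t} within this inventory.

[-dorsal]

The target set is precisely the extension of [-dorsal] in this inventory.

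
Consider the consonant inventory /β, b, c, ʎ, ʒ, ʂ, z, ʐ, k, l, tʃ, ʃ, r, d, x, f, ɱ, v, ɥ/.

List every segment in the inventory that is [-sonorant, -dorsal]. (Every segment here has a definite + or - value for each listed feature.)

β, b, ʒ, ʂ, z, ʐ, tʃ, ʃ, d, f, v

First, the [-sonorant] segments are /β, b, c, ʒ, ʂ, z, ʐ, k, tʃ, ʃ, d, x, f, v/.
Then [-dorsal] leaves /β, b, ʒ, ʂ, z, ʐ, tʃ, ʃ, d, f, v/.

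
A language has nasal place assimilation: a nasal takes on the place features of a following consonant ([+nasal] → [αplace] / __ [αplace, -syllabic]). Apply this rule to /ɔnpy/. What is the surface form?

In /ɔnpy/, the nasal /n/ precedes /p/, which is [+labial]. The nasal assimilates in place, becoming the [+labial] nasal /m/. The surface form is [ɔmpy].

[ɔmpy]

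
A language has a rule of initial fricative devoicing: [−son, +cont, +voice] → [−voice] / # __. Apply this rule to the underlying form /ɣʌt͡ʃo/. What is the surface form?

[xʌt͡ʃo]

The only segment in the rule's environment that also matches [−son, +cont, +voice] is /ɣ/. Applying [−voice] turns the voiced velar fricative into /x/ (voiceless velar fricative), giving [xʌt͡ʃo].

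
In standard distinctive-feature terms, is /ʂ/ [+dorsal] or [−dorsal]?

/ʂ/ is the voiceless retroflex fricative, hence [−dorsal].

[−dorsal]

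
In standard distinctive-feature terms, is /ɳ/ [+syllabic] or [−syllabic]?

[−syllabic]

As the retroflex nasal, /ɳ/ is [−syllabic].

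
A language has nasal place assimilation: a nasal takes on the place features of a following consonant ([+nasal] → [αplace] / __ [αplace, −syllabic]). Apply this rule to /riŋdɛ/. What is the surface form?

/ŋ/ sits before the [+coronal] consonant /d/, so it takes on [+coronal] and surfaces as /n/. The rest of the form is unaffected: [rindɛ].

[rindɛ]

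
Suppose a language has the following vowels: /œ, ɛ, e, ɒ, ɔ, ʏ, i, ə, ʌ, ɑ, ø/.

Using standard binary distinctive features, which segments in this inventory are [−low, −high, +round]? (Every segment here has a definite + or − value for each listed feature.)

Checking each segment against [−low], [−high], [+round]: /œ/ (mid front rounded lax vowel), /ɔ/ (mid back rounded lax vowel), /ø/ (mid front rounded tense vowel) satisfy every feature; every other segment in the inventory fails at least one.

œ, ɔ, ø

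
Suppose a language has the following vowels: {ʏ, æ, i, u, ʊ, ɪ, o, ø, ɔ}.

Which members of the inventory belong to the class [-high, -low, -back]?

ø

Eliminate segments failing any feature: /ʏ, i, u, ʊ, ɪ/ are [+high]; /æ/ is [+low]; /o, ɔ/ are [+back]. The remaining /ø/ satisfy [-high], [-low], [-back].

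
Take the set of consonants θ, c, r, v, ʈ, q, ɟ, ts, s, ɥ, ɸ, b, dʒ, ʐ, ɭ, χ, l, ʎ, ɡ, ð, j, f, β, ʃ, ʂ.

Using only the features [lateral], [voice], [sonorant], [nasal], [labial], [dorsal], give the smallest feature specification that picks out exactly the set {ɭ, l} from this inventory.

[+lateral, -dorsal]

Every target segment is [+lateral], [-dorsal]; each remaining inventory member fails at least one of these. Each conjunct is needed — [-dorsal] alone would also admit /θ, r, v, ʈ, …/; [+lateral] alone would also admit /ʎ/ — and no other single listed feature has exactly this extension, so two is the minimum.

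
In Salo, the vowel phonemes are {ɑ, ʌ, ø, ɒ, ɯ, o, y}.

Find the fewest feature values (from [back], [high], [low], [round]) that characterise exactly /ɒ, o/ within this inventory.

[+back, +round]

/ɒ, o/ are all [+back], [+round], and no other segment in the inventory matches both values. Dropping any one of them over-generates: [+round] alone would also admit /ø, y/; [+back] alone would also admit /ɑ, ʌ, ɯ/. No other single listed feature picks out exactly this set either, so fewer than two features will not do.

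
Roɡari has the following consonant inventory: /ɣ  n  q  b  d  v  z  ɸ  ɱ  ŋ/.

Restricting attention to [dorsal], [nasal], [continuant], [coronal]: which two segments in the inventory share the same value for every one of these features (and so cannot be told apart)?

v, ɸ

Both /v/ and /ɸ/ are [-dorsal], [-nasal], [+continuant], [-coronal]. Since the list omits [voice] — which does distinguish the voiced labiodental fricative from the voiceless bilabial fricative — this pair collapses; all other pairs remain distinct.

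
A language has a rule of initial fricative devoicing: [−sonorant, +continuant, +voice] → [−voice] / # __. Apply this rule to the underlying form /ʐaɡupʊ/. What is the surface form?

Only the initial segment /ʐ/ is both word-initial and matches the structural description. It is a voiced retroflex fricative, so [−sonorant, +continuant, +voice] holds; changing it to [−voice] with all other features held fixed yields /ʂ/ (voiceless retroflex fricative). No other segment meets both the structural description and the environment, so the output is [ʂaɡupʊ].

[ʂaɡupʊ]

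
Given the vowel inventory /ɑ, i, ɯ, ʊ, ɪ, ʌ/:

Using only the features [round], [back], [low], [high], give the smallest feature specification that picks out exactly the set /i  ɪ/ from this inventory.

/i, ɪ/ are exactly the [−back] segments in the inventory, so a single feature suffices.

[−back]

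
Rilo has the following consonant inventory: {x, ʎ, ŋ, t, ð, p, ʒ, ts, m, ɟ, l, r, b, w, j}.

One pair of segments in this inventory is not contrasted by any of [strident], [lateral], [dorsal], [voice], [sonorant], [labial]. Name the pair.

Both /ŋ/ and /j/ are [-strident], [-lateral], [+dorsal], [+voice], [+sonorant], [-labial]. Since the list omits [nasal], [continuant] and [back] — which do distinguish the velar nasal from the palatal glide — this pair collapses; all other pairs remain distinct.

ŋ, j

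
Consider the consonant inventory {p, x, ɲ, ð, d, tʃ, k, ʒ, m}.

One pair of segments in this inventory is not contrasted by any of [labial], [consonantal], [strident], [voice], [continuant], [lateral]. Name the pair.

d, ɲ

/d/ (voiced alveolar stop) and /ɲ/ (palatal nasal) are both [−labial], [+consonantal], [−strident], [+voice], [−continuant], [−lateral], so none of the listed features separates them. (They do differ in [sonorant], [nasal] and [dorsal], which are not among the given features.) Every other pair in the inventory differs on at least one listed feature.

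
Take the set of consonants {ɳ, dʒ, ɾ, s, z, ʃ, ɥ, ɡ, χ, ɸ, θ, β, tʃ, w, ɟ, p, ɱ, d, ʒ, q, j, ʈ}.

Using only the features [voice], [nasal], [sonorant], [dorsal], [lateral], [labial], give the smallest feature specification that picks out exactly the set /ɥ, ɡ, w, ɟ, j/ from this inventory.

/ɥ, ɡ, w, ɟ, j/ are all [+voice], [+dorsal], and no other segment in the inventory matches both values. Dropping any one of them over-generates: [+dorsal] alone would also admit /χ, q/; [+voice] alone would also admit /ɳ, dʒ, ɾ, z, …/. No other single listed feature picks out exactly this set either, so fewer than two features will not do.

[+voice, +dorsal]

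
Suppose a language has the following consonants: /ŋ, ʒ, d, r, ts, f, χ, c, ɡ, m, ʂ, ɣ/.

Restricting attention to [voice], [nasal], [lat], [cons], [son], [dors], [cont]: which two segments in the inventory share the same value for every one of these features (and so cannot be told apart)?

/f/ (voiceless labiodental fricative) and /ʂ/ (voiceless retroflex fricative) are both [-voice], [-nasal], [-lateral], [+consonantal], [-sonorant], [-dorsal], [+continuant], so none of the listed features separates them. (They do differ in [labial] and [coronal], which are not among the given features.) Every other pair in the inventory differs on at least one listed feature.

f, ʂ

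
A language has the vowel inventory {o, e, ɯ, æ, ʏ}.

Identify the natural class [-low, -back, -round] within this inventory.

e

The [-low] segments are /o, e, ɯ, ʏ/.
Within that set, [-back] gives /e, ʏ/.
Among these, [-round] leaves /e/.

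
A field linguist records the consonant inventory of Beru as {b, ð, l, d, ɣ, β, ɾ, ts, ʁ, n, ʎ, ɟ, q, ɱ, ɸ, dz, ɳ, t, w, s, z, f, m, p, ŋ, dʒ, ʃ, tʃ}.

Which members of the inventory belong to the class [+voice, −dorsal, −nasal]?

b, ð, l, d, β, ɾ, dz, z, dʒ

The [+voice] segments are /b, ð, l, d, ɣ, β, ɾ, ʁ, n, ʎ, ɟ, ɱ, dz, ɳ, w, z, m, ŋ, dʒ/.
Intersecting with [−dorsal] gives /b, ð, l, d, β, ɾ, n, ɱ, dz, ɳ, z, m, dʒ/.
Among these, [−nasal] leaves /b, ð, l, d, β, ɾ, dz, z, dʒ/.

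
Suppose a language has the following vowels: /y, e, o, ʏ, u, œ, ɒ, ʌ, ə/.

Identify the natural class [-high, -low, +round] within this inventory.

Among the inventory, the [-high] segments are /e, o, œ, ɒ, ʌ, ə/.
Of those, [-low] gives /e, o, œ, ʌ, ə/.
Intersecting with [+round] leaves /o, œ/.

o, œ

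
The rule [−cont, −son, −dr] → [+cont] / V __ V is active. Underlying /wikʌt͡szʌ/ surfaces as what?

[wixʌt͡szʌ]

The only segment in the rule's environment that also matches [−cont, −son, −dr] is /k/. Applying [+continuant] turns the voiceless velar stop into /x/ (voiceless velar fricative), giving [wixʌt͡szʌ].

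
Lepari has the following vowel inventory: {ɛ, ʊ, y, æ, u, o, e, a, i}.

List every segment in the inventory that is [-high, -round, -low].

Checking each segment against [-high], [-round], [-low]: /ɛ/ (mid front unrounded lax vowel), /e/ (mid front unrounded tense vowel) satisfy every feature; every other segment in the inventory fails at least one.

ɛ, e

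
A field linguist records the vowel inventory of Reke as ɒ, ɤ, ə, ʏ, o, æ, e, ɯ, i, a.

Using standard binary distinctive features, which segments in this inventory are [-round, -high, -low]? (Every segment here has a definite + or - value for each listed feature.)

ɤ, ə, e

Eliminate segments failing any feature: /ɒ, ʏ, o/ are [+round]; /æ, a/ are [+low]; /ɯ, i/ are [+high]. The remaining /ɤ, ə, e/ satisfy [-round], [-high], [-low].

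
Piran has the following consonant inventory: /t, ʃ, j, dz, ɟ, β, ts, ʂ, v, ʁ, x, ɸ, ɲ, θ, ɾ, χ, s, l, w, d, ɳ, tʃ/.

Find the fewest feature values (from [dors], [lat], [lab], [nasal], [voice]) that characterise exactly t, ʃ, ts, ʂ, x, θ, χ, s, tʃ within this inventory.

[−voice, −lab]

The class [−voice], [−labial] has exactly /t, ʃ, ts, ʂ, x, θ, χ, s, tʃ/ as its extension in this inventory. No smaller conjunction from the listed features achieves this: [−labial] alone would also admit /j, dz, ɟ, ʁ, …/; [−voice] alone would also admit /ɸ/; and checking the remaining single features turns up none with this extension.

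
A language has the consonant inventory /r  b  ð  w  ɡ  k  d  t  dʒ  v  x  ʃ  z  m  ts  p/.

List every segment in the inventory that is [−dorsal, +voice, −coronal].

Checking each segment against [−dorsal], [+voice], [−coronal]: /b/ (voiced bilabial stop), /v/ (voiced labiodental fricative), /m/ (bilabial nasal) satisfy every feature; every other segment in the inventory fails at least one.

b, v, m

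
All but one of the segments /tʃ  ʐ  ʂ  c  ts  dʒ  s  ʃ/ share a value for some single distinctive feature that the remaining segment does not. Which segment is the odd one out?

c

The remaining segments after removing /c/ share [+strident]; /c/ (voiceless palatal stop) is [−strident]. For every other candidate removal, the leftover set fails to share any single feature value that the removed segment lacks.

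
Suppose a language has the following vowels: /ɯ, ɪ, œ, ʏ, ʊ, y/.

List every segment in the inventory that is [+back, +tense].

First, the [+back] segments are /ɯ, ʊ/.
Then [+tense] leaves /ɯ/.

ɯ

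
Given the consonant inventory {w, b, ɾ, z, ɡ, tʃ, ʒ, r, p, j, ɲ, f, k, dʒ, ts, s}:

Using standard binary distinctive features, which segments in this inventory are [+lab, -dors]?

Eliminate segments failing any feature: /w/ is [+dorsal]; /ɾ, z, ɡ, tʃ, ʒ, r, j, ɲ, k, dʒ, ts, s/ are [-labial]. The remaining /b, p, f/ satisfy [+labial], [-dorsal].

b, p, f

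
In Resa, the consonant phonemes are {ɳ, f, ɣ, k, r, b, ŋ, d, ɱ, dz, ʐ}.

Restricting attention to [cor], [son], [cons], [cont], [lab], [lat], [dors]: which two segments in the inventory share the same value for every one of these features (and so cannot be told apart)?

d, dz

/d/ (voiced alveolar stop) and /dz/ (voiced alveolar affricate) are both [+coronal], [-sonorant], [+consonantal], [-continuant], [-labial], [-lateral], [-dorsal], so none of the listed features separates them. (They do differ in [strident] and [delayed release], which are not among the given features.) Every other pair in the inventory differs on at least one listed feature.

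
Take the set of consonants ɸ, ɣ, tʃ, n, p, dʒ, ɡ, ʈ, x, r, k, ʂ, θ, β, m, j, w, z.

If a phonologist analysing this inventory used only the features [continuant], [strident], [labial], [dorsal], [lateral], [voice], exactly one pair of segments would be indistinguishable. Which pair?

Both /ɣ/ and /j/ are [+continuant], [−strident], [−labial], [+dorsal], [−lateral], [+voice]. Since the list omits [sonorant] and [back] — which do distinguish the voiced velar fricative from the palatal glide — this pair collapses; all other pairs remain distinct.

ɣ, j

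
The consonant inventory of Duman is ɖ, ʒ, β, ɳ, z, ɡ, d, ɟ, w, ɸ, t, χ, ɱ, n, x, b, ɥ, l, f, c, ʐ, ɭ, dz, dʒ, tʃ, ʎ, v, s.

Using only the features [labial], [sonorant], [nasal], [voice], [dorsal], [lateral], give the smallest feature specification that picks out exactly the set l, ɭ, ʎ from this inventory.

The target set is precisely the extension of [+lateral] in this inventory.

[+lateral]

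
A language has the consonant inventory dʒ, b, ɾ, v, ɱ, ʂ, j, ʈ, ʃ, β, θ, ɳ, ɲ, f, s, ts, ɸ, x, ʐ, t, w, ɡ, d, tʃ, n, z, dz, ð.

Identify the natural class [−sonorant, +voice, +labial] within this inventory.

Checking each segment against [−sonorant], [+voice], [+labial]: /b/ (voiced bilabial stop), /v/ (voiced labiodental fricative), /β/ (voiced bilabial fricative) satisfy every feature; every other segment in the inventory fails at least one.

b, v, β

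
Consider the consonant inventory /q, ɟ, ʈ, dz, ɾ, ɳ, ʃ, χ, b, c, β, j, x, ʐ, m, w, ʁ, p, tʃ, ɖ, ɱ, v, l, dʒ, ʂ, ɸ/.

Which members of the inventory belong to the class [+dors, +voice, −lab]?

Eliminate segments failing any feature: /q, χ, c, x/ are [−voice]; /ʈ, dz, ɾ, ɳ, ʃ, b, β, ʐ, m, p, tʃ, ɖ, ɱ, v, l, dʒ, ʂ, ɸ/ are [−dorsal]; /w/ is [+labial]. The remaining /ɟ, j, ʁ/ satisfy [+dorsal], [+voice], [−labial].

ɟ, j, ʁ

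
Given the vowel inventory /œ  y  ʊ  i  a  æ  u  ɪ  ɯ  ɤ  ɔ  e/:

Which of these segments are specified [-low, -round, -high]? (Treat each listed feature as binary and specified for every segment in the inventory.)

Checking each segment against [-low], [-round], [-high]: /ɤ/ (mid back unrounded tense vowel), /e/ (mid front unrounded tense vowel) satisfy every feature; every other segment in the inventory fails at least one.

ɤ, e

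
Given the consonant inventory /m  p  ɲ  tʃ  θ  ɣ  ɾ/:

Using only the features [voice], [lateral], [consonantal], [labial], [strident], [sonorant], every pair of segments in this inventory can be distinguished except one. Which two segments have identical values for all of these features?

ɾ, ɲ

/ɾ/ (alveolar tap) and /ɲ/ (palatal nasal) are both [+voice], [−lateral], [+consonantal], [−labial], [−strident], [+sonorant], so none of the listed features separates them. (They do differ in [nasal] and [dorsal], which are not among the given features.) Every other pair in the inventory differs on at least one listed feature.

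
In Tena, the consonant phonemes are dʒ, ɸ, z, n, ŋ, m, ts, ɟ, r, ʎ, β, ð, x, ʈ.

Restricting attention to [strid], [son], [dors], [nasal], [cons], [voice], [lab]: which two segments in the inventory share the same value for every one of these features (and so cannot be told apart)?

On the given features, /z/ and /dʒ/ have an identical profile: [+strident], [−sonorant], [−dorsal], [−nasal], [+consonantal], [+voice], [−labial]. No other two segments in the inventory coincide on all 7 features. (They do differ in [continuant], [anterior] and [distributed], which are not among the given features.)

z, dʒ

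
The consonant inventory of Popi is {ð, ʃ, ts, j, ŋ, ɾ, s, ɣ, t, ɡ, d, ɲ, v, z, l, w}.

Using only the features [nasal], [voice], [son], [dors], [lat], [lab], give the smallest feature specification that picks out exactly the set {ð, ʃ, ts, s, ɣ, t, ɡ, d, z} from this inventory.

Every target segment is [−sonorant], [−labial]; each remaining inventory member fails at least one of these. Each conjunct is needed — [−labial] alone would also admit /j, ŋ, ɾ, ɲ, …/; [−sonorant] alone would also admit /v/ — and no other single listed feature has exactly this extension, so two is the minimum.

[−son, −lab]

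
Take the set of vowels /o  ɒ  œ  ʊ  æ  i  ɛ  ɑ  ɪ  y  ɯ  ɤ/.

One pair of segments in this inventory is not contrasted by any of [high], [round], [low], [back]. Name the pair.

/i/ (high front unrounded tense vowel) and /ɪ/ (high front unrounded lax vowel) are both [+high], [−round], [−low], [−back], so none of the listed features separates them. (They do differ in [tense], which is not among the given features.) Every other pair in the inventory differs on at least one listed feature.

i, ɪ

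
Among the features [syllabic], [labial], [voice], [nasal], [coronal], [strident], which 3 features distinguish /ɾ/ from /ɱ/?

[nasal], [labial], [coronal]

The two segments share [−syllabic], [+voice], [−strident]. The only features from the list on which they differ: /ɾ/ is [−nasal] while /ɱ/ is [+nasal]; /ɾ/ is [−labial] while /ɱ/ is [+labial]; /ɾ/ is [+coronal] while /ɱ/ is [−coronal].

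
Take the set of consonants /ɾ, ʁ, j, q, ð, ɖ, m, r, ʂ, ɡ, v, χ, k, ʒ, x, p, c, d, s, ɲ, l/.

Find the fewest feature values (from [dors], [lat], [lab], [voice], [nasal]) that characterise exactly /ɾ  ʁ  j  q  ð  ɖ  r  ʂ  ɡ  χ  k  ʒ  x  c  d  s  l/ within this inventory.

Every target segment is [−nasal], [−labial]; each remaining inventory member fails at least one of these. Each conjunct is needed — [−labial] alone would also admit /ɲ/; [−nasal] alone would also admit /v, p/ — and no other single listed feature has exactly this extension, so two is the minimum.

[−nasal, −lab]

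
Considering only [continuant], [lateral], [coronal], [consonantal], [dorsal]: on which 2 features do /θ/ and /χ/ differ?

/θ/ is the voiceless dental fricative and /χ/ is the voiceless uvular fricative. Both are [+continuant], [-lateral], [+consonantal]. /θ/ is [+coronal] while /χ/ is [-coronal]; /θ/ is [-dorsal] while /χ/ is [+dorsal], so the distinguishing features are [coronal], [dorsal].

[coronal], [dorsal]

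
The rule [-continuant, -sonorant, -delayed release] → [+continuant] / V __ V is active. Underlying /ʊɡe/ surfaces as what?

[ʊɣe]

/ɡ/ satisfies [-continuant, -sonorant, -delayed release] and sits in V __ V. The [+continuant] counterpart of the voiced velar stop is /ɣ/. Other segments in /ʊɡe/ either fail the structural description or are not in the environment, so the surface form is [ʊɣe].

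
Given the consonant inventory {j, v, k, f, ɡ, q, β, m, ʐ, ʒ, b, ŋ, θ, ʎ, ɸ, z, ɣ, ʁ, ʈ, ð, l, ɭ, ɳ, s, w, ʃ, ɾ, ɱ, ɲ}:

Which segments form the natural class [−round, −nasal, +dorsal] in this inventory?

j, k, ɡ, q, ʎ, ɣ, ʁ

Checking each segment against [−round], [−nasal], [+dorsal]: /j/ (palatal glide), /k/ (voiceless velar stop), /ɡ/ (voiced velar stop), /q/ (voiceless uvular stop), /ʎ/ (palatal lateral approximant), /ɣ/ (voiced velar fricative), among others, satisfy every feature; every other segment in the inventory fails at least one.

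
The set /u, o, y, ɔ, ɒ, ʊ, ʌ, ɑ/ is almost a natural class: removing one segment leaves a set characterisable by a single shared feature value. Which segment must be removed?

y

The remaining segments after removing /y/ share [+back]; /y/ (high front rounded tense vowel) is [-back]. For every other candidate removal, the leftover set fails to share any single feature value that the removed segment lacks.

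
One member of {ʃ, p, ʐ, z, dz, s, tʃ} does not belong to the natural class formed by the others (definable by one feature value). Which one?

p

[strident] (equivalently [labial], [coronal]) groups all but one: /ʐ, dz, z, tʃ, s, ʃ/ share [+strident] while /p/ (voiceless bilabial stop) alone is [-strident]. Removing any other segment would not leave a single-feature class that excludes it.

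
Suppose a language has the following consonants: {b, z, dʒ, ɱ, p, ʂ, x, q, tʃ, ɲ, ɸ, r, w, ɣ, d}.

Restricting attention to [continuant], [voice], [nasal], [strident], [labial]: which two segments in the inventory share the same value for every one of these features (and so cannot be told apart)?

ɣ, r

Both /ɣ/ and /r/ are [+continuant], [+voice], [-nasal], [-strident], [-labial]. Since the list omits [sonorant], [coronal] and [dorsal] — which do distinguish the voiced velar fricative from the alveolar trill — this pair collapses; all other pairs remain distinct.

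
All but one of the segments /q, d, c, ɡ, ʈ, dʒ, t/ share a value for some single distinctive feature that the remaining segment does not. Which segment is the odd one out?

/d, ɡ, t, c, ʈ, q/ are all [−delayed release], but /dʒ/ (voiced postalveolar affricate) is [+delayed release]. No other single segment can be removed to leave a set sharing one feature value that the removed segment lacks, so /dʒ/ is the odd one out.

dʒ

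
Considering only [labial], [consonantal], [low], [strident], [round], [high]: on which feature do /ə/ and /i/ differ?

[high]

The two segments share [−labial], [−consonantal], [−low], [−strident], [−round]. The only feature from the list on which they differ: /ə/ is [−high] while /i/ is [+high].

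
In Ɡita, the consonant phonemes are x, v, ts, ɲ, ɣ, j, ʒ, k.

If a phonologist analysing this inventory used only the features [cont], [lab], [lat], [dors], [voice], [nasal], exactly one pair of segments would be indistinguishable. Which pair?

j, ɣ

/j/ (palatal glide) and /ɣ/ (voiced velar fricative) are both [+continuant], [−labial], [−lateral], [+dorsal], [+voice], [−nasal], so none of the listed features separates them. (They do differ in [sonorant] and [back], which are not among the given features.) Every other pair in the inventory differs on at least one listed feature.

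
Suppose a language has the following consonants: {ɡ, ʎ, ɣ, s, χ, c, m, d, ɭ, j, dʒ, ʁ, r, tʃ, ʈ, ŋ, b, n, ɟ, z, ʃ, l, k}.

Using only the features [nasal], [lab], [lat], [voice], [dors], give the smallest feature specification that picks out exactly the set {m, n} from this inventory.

[+nasal, -dors]

Every target segment is [+nasal], [-dorsal]; each remaining inventory member fails at least one of these. Each conjunct is needed — [-dorsal] alone would also admit /s, d, ɭ, dʒ, …/; [+nasal] alone would also admit /ŋ/ — and no other single listed feature has exactly this extension, so two is the minimum.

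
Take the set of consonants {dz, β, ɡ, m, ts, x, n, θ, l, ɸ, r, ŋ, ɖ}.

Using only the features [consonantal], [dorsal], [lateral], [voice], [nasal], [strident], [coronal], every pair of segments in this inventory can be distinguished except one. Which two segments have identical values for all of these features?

r, ɖ

/r/ (alveolar trill) and /ɖ/ (voiced retroflex stop) are both [+consonantal], [−dorsal], [−lateral], [+voice], [−nasal], [−strident], [+coronal], so none of the listed features separates them. (They do differ in [sonorant], [continuant] and [anterior], which are not among the given features.) Every other pair in the inventory differs on at least one listed feature.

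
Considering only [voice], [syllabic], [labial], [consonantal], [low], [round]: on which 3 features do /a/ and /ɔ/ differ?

[labial], [round], [low]

The two segments share [+voice], [+syllabic], [-consonantal]. The only features from the list on which they differ: /a/ is [-labial] while /ɔ/ is [+labial]; /a/ is [-round] while /ɔ/ is [+round]; /a/ is [+low] while /ɔ/ is [-low].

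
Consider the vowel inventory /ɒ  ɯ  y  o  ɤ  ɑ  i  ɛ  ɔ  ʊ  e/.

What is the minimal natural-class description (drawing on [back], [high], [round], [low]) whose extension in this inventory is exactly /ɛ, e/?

[-high, -back]

/ɛ, e/ are all [-high], [-back], and no other segment in the inventory matches both values. Dropping any one of them over-generates: [-back] alone would also admit /y, i/; [-high] alone would also admit /ɒ, o, ɤ, ɑ, …/. No other single listed feature picks out exactly this set either, so fewer than two features will not do.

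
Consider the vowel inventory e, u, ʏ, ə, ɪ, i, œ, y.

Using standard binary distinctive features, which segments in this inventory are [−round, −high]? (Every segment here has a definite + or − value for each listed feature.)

Eliminate segments failing any feature: /u, ʏ, œ, y/ are [+round]; /ɪ, i/ are [+high]. The remaining /e, ə/ satisfy [−round], [−high].

e, ə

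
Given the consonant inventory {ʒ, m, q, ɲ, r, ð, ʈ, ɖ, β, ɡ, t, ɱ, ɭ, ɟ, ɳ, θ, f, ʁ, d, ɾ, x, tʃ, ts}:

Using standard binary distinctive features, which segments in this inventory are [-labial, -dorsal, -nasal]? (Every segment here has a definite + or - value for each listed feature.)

ʒ, r, ð, ʈ, ɖ, t, ɭ, θ, d, ɾ, tʃ, ts

First, the [-labial] segments are /ʒ, q, ɲ, r, ð, ʈ, ɖ, ɡ, t, ɭ, ɟ, ɳ, θ, ʁ, d, ɾ, x, tʃ, ts/.
Of those, [-dorsal] gives /ʒ, r, ð, ʈ, ɖ, t, ɭ, ɳ, θ, d, ɾ, tʃ, ts/.
Within that set, [-nasal] leaves /ʒ, r, ð, ʈ, ɖ, t, ɭ, θ, d, ɾ, tʃ, ts/.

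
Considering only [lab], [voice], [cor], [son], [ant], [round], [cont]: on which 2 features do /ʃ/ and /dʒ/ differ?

The two segments share [-labial], [+coronal], [-sonorant], [-anterior], [-round]. The only features from the list on which they differ: /ʃ/ is [-voice] while /dʒ/ is [+voice]; /ʃ/ is [+continuant] while /dʒ/ is [-continuant].

[voice], [continuant]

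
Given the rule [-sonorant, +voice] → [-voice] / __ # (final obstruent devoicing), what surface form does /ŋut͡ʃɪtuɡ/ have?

/ɡ/ satisfies [-sonorant, +voice] and sits in __ #. The [-voice] counterpart of the voiced velar stop is /k/. Other segments in /ŋut͡ʃɪtuɡ/ either fail the structural description or are not in the environment, so the surface form is [ŋut͡ʃɪtuk].

[ŋut͡ʃɪtuk]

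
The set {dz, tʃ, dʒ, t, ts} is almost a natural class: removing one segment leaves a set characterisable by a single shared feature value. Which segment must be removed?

/ts, tʃ, dʒ, dz/ are all [+delayed release], but /t/ (voiceless alveolar stop) is [−delayed release]. No other single segment can be removed to leave a set sharing one feature value that the removed segment lacks, so /t/ is the odd one out.

t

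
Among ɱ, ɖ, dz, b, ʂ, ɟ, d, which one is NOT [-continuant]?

/ʂ/ is the voiceless retroflex fricative, which is [+continuant]; the rest — /d, ɱ, dz, b, ɖ, ɟ/ — are [-continuant].

ʂ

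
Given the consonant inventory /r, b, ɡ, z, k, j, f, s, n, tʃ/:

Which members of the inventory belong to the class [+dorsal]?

ɡ, k, j

The feature [dorsal] marks segments articulated with the tongue body. In this inventory /ɡ, k, j/ have that property, so they are [+dorsal]; /r, b, z, f, s, n, tʃ/ are [−dorsal].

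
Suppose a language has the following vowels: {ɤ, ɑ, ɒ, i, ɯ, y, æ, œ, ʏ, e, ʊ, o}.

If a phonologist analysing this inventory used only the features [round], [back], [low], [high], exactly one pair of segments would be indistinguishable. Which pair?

y, ʏ

On the given features, /y/ and /ʏ/ have an identical profile: [+round], [-back], [-low], [+high]. No other two segments in the inventory coincide on all 4 features. (They do differ in [tense], which is not among the given features.)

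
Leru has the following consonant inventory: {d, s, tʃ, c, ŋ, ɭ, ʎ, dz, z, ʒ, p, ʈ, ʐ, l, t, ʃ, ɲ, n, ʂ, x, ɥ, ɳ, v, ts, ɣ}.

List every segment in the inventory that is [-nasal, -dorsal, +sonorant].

ɭ, l

Checking each segment against [-nasal], [-dorsal], [+sonorant]: /ɭ/ (retroflex lateral approximant), /l/ (alveolar lateral approximant) satisfy every feature; every other segment in the inventory fails at least one.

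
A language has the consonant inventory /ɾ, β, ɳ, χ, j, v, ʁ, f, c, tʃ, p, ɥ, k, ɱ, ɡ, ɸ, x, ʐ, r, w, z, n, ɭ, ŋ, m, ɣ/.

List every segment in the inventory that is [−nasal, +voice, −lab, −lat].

ɾ, j, ʁ, ɡ, ʐ, r, z, ɣ

Checking each segment against [−nasal], [+voice], [−labial], [−lateral]: /ɾ/ (alveolar tap), /j/ (palatal glide), /ʁ/ (voiced uvular fricative), /ɡ/ (voiced velar stop), /ʐ/ (voiced retroflex fricative), /r/ (alveolar trill), among others, satisfy every feature; every other segment in the inventory fails at least one.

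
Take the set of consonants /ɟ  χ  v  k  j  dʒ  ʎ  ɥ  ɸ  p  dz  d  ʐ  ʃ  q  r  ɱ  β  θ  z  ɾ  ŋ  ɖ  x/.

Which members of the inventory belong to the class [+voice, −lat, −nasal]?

Among the inventory, the [+voice] segments are /ɟ, v, j, dʒ, ʎ, ɥ, dz, d, ʐ, r, ɱ, β, z, ɾ, ŋ, ɖ/.
Of those, [−lateral] gives /ɟ, v, j, dʒ, ɥ, dz, d, ʐ, r, ɱ, β, z, ɾ, ŋ, ɖ/.
Then [−nasal] leaves /ɟ, v, j, dʒ, ɥ, dz, d, ʐ, r, β, z, ɾ, ɖ/.

ɟ, v, j, dʒ, ɥ, dz, d, ʐ, r, β, z, ɾ, ɖ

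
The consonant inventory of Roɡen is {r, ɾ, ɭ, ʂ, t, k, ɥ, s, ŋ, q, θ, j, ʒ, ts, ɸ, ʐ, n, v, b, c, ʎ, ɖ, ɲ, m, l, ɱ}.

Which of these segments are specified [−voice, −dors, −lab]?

ʂ, t, s, θ, ts

Among the inventory, the [−voice] segments are /ʂ, t, k, s, q, θ, ts, ɸ, c/.
Then [−dorsal] gives /ʂ, t, s, θ, ts, ɸ/.
Within that set, [−labial] leaves /ʂ, t, s, θ, ts/.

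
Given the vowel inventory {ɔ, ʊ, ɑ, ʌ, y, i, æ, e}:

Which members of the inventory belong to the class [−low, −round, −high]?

Checking each segment against [−low], [−round], [−high]: /ʌ/ (mid back unrounded lax vowel), /e/ (mid front unrounded tense vowel) satisfy every feature; every other segment in the inventory fails at least one.

ʌ, e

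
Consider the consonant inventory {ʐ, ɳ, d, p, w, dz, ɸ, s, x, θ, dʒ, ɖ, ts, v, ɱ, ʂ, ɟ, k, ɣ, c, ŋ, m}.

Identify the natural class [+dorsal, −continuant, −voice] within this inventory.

Checking each segment against [+dorsal], [−continuant], [−voice]: /k/ (voiceless velar stop), /c/ (voiceless palatal stop) satisfy every feature; every other segment in the inventory fails at least one.

k, c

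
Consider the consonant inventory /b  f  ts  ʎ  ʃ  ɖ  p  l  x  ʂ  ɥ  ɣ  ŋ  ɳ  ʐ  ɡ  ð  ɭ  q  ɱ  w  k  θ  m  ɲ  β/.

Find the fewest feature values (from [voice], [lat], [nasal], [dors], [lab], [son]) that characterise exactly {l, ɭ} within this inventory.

[+lat, -dors]

The class [+lateral], [-dorsal] has exactly /l, ɭ/ as its extension in this inventory. No smaller conjunction from the listed features achieves this: [-dorsal] alone would also admit /b, f, ts, ʃ, …/; [+lateral] alone would also admit /ʎ/; and checking the remaining single features turns up none with this extension.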